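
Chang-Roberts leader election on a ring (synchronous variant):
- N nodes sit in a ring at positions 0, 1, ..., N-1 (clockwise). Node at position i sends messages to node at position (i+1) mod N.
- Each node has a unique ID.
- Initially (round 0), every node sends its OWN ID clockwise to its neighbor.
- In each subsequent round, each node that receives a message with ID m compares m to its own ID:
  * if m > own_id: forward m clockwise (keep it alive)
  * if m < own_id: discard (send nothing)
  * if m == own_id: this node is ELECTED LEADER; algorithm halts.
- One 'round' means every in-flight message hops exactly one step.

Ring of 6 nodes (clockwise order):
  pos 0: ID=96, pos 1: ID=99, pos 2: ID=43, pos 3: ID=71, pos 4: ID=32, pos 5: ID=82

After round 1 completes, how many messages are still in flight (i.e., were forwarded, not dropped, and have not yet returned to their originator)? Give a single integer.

Answer: 2

Derivation:
Round 1: pos1(id99) recv 96: drop; pos2(id43) recv 99: fwd; pos3(id71) recv 43: drop; pos4(id32) recv 71: fwd; pos5(id82) recv 32: drop; pos0(id96) recv 82: drop
After round 1: 2 messages still in flight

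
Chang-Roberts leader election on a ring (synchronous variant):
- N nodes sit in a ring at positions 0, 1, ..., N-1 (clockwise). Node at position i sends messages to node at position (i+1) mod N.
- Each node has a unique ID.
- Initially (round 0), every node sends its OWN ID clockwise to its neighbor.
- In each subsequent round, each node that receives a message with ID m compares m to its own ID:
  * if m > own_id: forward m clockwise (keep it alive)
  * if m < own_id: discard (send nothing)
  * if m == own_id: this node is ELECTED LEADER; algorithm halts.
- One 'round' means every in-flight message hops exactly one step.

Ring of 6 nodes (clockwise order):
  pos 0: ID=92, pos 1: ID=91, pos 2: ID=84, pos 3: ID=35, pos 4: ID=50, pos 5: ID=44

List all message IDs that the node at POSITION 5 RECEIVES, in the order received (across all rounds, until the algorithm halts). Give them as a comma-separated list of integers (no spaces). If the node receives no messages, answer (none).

Answer: 50,84,91,92

Derivation:
Round 1: pos1(id91) recv 92: fwd; pos2(id84) recv 91: fwd; pos3(id35) recv 84: fwd; pos4(id50) recv 35: drop; pos5(id44) recv 50: fwd; pos0(id92) recv 44: drop
Round 2: pos2(id84) recv 92: fwd; pos3(id35) recv 91: fwd; pos4(id50) recv 84: fwd; pos0(id92) recv 50: drop
Round 3: pos3(id35) recv 92: fwd; pos4(id50) recv 91: fwd; pos5(id44) recv 84: fwd
Round 4: pos4(id50) recv 92: fwd; pos5(id44) recv 91: fwd; pos0(id92) recv 84: drop
Round 5: pos5(id44) recv 92: fwd; pos0(id92) recv 91: drop
Round 6: pos0(id92) recv 92: ELECTED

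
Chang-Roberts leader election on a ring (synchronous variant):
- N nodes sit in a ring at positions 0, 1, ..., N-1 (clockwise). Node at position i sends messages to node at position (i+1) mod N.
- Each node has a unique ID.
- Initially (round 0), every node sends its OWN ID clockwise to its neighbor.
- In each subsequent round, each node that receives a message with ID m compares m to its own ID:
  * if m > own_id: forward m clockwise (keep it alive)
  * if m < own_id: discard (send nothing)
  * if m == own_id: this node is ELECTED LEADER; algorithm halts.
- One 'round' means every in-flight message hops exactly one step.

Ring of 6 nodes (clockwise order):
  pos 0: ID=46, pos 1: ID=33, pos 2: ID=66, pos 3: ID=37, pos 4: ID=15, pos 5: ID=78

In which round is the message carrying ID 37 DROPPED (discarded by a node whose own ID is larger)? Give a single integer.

Answer: 2

Derivation:
Round 1: pos1(id33) recv 46: fwd; pos2(id66) recv 33: drop; pos3(id37) recv 66: fwd; pos4(id15) recv 37: fwd; pos5(id78) recv 15: drop; pos0(id46) recv 78: fwd
Round 2: pos2(id66) recv 46: drop; pos4(id15) recv 66: fwd; pos5(id78) recv 37: drop; pos1(id33) recv 78: fwd
Round 3: pos5(id78) recv 66: drop; pos2(id66) recv 78: fwd
Round 4: pos3(id37) recv 78: fwd
Round 5: pos4(id15) recv 78: fwd
Round 6: pos5(id78) recv 78: ELECTED
Message ID 37 originates at pos 3; dropped at pos 5 in round 2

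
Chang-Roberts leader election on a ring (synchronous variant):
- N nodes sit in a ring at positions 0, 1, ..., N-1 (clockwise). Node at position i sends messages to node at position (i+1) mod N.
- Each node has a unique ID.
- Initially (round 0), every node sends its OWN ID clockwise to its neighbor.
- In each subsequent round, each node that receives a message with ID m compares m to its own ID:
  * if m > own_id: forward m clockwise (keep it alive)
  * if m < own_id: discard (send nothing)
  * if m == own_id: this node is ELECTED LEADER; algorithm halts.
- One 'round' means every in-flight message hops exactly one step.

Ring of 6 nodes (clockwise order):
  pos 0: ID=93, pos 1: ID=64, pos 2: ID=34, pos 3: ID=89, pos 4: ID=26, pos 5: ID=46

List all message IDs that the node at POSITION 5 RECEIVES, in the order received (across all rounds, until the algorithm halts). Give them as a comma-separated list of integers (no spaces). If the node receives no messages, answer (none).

Round 1: pos1(id64) recv 93: fwd; pos2(id34) recv 64: fwd; pos3(id89) recv 34: drop; pos4(id26) recv 89: fwd; pos5(id46) recv 26: drop; pos0(id93) recv 46: drop
Round 2: pos2(id34) recv 93: fwd; pos3(id89) recv 64: drop; pos5(id46) recv 89: fwd
Round 3: pos3(id89) recv 93: fwd; pos0(id93) recv 89: drop
Round 4: pos4(id26) recv 93: fwd
Round 5: pos5(id46) recv 93: fwd
Round 6: pos0(id93) recv 93: ELECTED

Answer: 26,89,93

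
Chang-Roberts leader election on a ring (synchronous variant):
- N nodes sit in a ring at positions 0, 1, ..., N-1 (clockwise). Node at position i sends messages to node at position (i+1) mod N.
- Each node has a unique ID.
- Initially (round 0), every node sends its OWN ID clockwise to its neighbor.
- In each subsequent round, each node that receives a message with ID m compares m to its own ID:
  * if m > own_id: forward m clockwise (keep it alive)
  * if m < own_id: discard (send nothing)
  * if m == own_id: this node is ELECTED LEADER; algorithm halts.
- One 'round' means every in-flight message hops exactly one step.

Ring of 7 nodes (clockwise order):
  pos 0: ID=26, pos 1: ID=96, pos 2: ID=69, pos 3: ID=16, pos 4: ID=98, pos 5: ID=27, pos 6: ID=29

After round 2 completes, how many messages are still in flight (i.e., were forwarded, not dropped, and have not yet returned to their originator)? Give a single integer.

Answer: 2

Derivation:
Round 1: pos1(id96) recv 26: drop; pos2(id69) recv 96: fwd; pos3(id16) recv 69: fwd; pos4(id98) recv 16: drop; pos5(id27) recv 98: fwd; pos6(id29) recv 27: drop; pos0(id26) recv 29: fwd
Round 2: pos3(id16) recv 96: fwd; pos4(id98) recv 69: drop; pos6(id29) recv 98: fwd; pos1(id96) recv 29: drop
After round 2: 2 messages still in flight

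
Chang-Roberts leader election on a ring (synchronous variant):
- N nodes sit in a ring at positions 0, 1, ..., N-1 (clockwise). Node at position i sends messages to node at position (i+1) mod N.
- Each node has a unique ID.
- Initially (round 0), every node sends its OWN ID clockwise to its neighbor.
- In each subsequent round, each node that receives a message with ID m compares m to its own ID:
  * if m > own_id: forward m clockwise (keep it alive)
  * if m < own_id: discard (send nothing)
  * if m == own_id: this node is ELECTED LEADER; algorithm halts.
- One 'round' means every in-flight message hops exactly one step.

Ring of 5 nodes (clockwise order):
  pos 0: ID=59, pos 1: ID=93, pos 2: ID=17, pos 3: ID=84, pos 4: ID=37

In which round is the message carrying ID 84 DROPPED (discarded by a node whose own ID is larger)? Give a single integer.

Answer: 3

Derivation:
Round 1: pos1(id93) recv 59: drop; pos2(id17) recv 93: fwd; pos3(id84) recv 17: drop; pos4(id37) recv 84: fwd; pos0(id59) recv 37: drop
Round 2: pos3(id84) recv 93: fwd; pos0(id59) recv 84: fwd
Round 3: pos4(id37) recv 93: fwd; pos1(id93) recv 84: drop
Round 4: pos0(id59) recv 93: fwd
Round 5: pos1(id93) recv 93: ELECTED
Message ID 84 originates at pos 3; dropped at pos 1 in round 3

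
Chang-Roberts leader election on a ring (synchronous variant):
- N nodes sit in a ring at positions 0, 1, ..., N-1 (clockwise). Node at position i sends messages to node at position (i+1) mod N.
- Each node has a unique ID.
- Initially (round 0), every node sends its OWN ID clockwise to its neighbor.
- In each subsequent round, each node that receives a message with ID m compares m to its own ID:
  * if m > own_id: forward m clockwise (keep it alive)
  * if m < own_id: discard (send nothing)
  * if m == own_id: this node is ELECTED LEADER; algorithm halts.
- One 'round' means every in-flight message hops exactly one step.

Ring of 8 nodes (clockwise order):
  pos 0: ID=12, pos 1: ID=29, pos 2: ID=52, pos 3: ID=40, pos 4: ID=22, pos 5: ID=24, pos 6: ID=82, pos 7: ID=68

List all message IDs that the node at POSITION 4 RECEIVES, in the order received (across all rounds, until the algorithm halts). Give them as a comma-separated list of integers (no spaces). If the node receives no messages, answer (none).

Round 1: pos1(id29) recv 12: drop; pos2(id52) recv 29: drop; pos3(id40) recv 52: fwd; pos4(id22) recv 40: fwd; pos5(id24) recv 22: drop; pos6(id82) recv 24: drop; pos7(id68) recv 82: fwd; pos0(id12) recv 68: fwd
Round 2: pos4(id22) recv 52: fwd; pos5(id24) recv 40: fwd; pos0(id12) recv 82: fwd; pos1(id29) recv 68: fwd
Round 3: pos5(id24) recv 52: fwd; pos6(id82) recv 40: drop; pos1(id29) recv 82: fwd; pos2(id52) recv 68: fwd
Round 4: pos6(id82) recv 52: drop; pos2(id52) recv 82: fwd; pos3(id40) recv 68: fwd
Round 5: pos3(id40) recv 82: fwd; pos4(id22) recv 68: fwd
Round 6: pos4(id22) recv 82: fwd; pos5(id24) recv 68: fwd
Round 7: pos5(id24) recv 82: fwd; pos6(id82) recv 68: drop
Round 8: pos6(id82) recv 82: ELECTED

Answer: 40,52,68,82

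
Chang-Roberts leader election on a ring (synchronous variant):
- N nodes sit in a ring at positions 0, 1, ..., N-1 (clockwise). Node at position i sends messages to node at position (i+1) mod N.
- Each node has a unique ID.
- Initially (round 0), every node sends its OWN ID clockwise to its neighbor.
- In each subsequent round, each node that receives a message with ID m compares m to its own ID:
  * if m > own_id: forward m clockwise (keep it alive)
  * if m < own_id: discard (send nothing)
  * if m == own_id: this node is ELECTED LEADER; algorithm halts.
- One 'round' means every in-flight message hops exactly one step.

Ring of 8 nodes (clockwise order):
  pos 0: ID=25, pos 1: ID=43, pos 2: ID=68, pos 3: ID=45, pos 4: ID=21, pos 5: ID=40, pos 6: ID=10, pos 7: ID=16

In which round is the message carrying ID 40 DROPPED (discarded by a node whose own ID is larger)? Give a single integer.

Answer: 4

Derivation:
Round 1: pos1(id43) recv 25: drop; pos2(id68) recv 43: drop; pos3(id45) recv 68: fwd; pos4(id21) recv 45: fwd; pos5(id40) recv 21: drop; pos6(id10) recv 40: fwd; pos7(id16) recv 10: drop; pos0(id25) recv 16: drop
Round 2: pos4(id21) recv 68: fwd; pos5(id40) recv 45: fwd; pos7(id16) recv 40: fwd
Round 3: pos5(id40) recv 68: fwd; pos6(id10) recv 45: fwd; pos0(id25) recv 40: fwd
Round 4: pos6(id10) recv 68: fwd; pos7(id16) recv 45: fwd; pos1(id43) recv 40: drop
Round 5: pos7(id16) recv 68: fwd; pos0(id25) recv 45: fwd
Round 6: pos0(id25) recv 68: fwd; pos1(id43) recv 45: fwd
Round 7: pos1(id43) recv 68: fwd; pos2(id68) recv 45: drop
Round 8: pos2(id68) recv 68: ELECTED
Message ID 40 originates at pos 5; dropped at pos 1 in round 4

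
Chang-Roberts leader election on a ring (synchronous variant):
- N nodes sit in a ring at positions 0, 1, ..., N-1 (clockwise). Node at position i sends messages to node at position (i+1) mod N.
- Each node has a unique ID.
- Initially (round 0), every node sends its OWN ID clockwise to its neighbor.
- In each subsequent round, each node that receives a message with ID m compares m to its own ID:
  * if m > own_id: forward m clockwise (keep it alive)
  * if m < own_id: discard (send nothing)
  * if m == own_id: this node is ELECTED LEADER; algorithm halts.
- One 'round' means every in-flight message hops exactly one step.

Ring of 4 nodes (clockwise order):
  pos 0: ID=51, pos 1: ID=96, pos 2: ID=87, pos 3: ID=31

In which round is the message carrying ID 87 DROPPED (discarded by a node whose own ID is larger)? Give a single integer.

Answer: 3

Derivation:
Round 1: pos1(id96) recv 51: drop; pos2(id87) recv 96: fwd; pos3(id31) recv 87: fwd; pos0(id51) recv 31: drop
Round 2: pos3(id31) recv 96: fwd; pos0(id51) recv 87: fwd
Round 3: pos0(id51) recv 96: fwd; pos1(id96) recv 87: drop
Round 4: pos1(id96) recv 96: ELECTED
Message ID 87 originates at pos 2; dropped at pos 1 in round 3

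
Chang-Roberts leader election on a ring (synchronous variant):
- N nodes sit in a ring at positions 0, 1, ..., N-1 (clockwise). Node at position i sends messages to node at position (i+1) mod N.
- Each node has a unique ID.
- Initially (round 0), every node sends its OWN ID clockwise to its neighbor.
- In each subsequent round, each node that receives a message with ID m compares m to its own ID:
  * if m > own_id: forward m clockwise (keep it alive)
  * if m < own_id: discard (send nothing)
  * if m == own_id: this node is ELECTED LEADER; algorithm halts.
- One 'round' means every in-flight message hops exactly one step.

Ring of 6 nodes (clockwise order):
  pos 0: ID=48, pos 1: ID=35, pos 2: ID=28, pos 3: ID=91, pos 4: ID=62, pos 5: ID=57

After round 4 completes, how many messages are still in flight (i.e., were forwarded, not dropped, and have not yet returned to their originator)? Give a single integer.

Round 1: pos1(id35) recv 48: fwd; pos2(id28) recv 35: fwd; pos3(id91) recv 28: drop; pos4(id62) recv 91: fwd; pos5(id57) recv 62: fwd; pos0(id48) recv 57: fwd
Round 2: pos2(id28) recv 48: fwd; pos3(id91) recv 35: drop; pos5(id57) recv 91: fwd; pos0(id48) recv 62: fwd; pos1(id35) recv 57: fwd
Round 3: pos3(id91) recv 48: drop; pos0(id48) recv 91: fwd; pos1(id35) recv 62: fwd; pos2(id28) recv 57: fwd
Round 4: pos1(id35) recv 91: fwd; pos2(id28) recv 62: fwd; pos3(id91) recv 57: drop
After round 4: 2 messages still in flight

Answer: 2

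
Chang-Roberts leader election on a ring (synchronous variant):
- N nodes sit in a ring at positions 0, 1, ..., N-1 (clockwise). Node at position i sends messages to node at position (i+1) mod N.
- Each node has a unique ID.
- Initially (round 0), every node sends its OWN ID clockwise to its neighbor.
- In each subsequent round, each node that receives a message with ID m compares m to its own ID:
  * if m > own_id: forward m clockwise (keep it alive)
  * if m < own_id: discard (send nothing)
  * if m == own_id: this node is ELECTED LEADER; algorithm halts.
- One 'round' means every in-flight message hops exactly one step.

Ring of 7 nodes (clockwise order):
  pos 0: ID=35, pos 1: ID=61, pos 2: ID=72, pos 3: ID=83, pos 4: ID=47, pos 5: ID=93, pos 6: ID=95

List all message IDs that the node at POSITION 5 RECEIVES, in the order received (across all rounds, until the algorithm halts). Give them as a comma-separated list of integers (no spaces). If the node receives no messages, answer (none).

Answer: 47,83,95

Derivation:
Round 1: pos1(id61) recv 35: drop; pos2(id72) recv 61: drop; pos3(id83) recv 72: drop; pos4(id47) recv 83: fwd; pos5(id93) recv 47: drop; pos6(id95) recv 93: drop; pos0(id35) recv 95: fwd
Round 2: pos5(id93) recv 83: drop; pos1(id61) recv 95: fwd
Round 3: pos2(id72) recv 95: fwd
Round 4: pos3(id83) recv 95: fwd
Round 5: pos4(id47) recv 95: fwd
Round 6: pos5(id93) recv 95: fwd
Round 7: pos6(id95) recv 95: ELECTED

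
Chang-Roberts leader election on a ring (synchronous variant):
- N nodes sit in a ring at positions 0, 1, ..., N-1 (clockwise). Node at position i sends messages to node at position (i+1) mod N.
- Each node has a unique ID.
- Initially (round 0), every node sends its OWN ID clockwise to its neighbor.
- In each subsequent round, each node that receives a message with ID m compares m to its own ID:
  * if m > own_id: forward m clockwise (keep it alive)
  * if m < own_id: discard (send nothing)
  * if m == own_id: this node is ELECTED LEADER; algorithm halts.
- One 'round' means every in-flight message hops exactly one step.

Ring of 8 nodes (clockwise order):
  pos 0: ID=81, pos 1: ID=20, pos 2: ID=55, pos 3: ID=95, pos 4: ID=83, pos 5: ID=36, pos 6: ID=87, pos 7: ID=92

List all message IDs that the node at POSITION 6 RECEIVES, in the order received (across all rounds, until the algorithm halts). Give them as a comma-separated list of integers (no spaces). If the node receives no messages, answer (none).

Answer: 36,83,95

Derivation:
Round 1: pos1(id20) recv 81: fwd; pos2(id55) recv 20: drop; pos3(id95) recv 55: drop; pos4(id83) recv 95: fwd; pos5(id36) recv 83: fwd; pos6(id87) recv 36: drop; pos7(id92) recv 87: drop; pos0(id81) recv 92: fwd
Round 2: pos2(id55) recv 81: fwd; pos5(id36) recv 95: fwd; pos6(id87) recv 83: drop; pos1(id20) recv 92: fwd
Round 3: pos3(id95) recv 81: drop; pos6(id87) recv 95: fwd; pos2(id55) recv 92: fwd
Round 4: pos7(id92) recv 95: fwd; pos3(id95) recv 92: drop
Round 5: pos0(id81) recv 95: fwd
Round 6: pos1(id20) recv 95: fwd
Round 7: pos2(id55) recv 95: fwd
Round 8: pos3(id95) recv 95: ELECTED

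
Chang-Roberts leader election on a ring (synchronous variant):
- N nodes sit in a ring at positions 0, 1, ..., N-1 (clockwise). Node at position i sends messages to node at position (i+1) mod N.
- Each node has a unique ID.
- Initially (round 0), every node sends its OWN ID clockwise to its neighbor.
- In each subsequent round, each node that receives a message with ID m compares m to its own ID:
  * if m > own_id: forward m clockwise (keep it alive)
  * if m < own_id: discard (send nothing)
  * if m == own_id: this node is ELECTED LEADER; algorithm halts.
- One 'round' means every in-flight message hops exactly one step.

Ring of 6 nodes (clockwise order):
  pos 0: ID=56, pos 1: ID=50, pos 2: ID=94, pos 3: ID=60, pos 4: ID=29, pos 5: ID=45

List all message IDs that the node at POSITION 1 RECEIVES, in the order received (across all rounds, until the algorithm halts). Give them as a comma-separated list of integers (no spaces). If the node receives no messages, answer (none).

Answer: 56,60,94

Derivation:
Round 1: pos1(id50) recv 56: fwd; pos2(id94) recv 50: drop; pos3(id60) recv 94: fwd; pos4(id29) recv 60: fwd; pos5(id45) recv 29: drop; pos0(id56) recv 45: drop
Round 2: pos2(id94) recv 56: drop; pos4(id29) recv 94: fwd; pos5(id45) recv 60: fwd
Round 3: pos5(id45) recv 94: fwd; pos0(id56) recv 60: fwd
Round 4: pos0(id56) recv 94: fwd; pos1(id50) recv 60: fwd
Round 5: pos1(id50) recv 94: fwd; pos2(id94) recv 60: drop
Round 6: pos2(id94) recv 94: ELECTED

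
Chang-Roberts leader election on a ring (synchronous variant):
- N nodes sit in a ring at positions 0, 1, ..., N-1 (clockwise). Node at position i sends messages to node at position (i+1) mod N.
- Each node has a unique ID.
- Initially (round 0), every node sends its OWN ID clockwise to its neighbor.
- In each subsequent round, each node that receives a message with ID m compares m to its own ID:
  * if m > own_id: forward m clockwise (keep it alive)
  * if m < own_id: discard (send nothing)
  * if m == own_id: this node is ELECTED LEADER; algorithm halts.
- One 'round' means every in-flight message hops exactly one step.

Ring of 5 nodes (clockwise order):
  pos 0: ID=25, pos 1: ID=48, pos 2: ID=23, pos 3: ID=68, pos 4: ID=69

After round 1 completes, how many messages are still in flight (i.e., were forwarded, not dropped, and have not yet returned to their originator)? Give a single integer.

Round 1: pos1(id48) recv 25: drop; pos2(id23) recv 48: fwd; pos3(id68) recv 23: drop; pos4(id69) recv 68: drop; pos0(id25) recv 69: fwd
After round 1: 2 messages still in flight

Answer: 2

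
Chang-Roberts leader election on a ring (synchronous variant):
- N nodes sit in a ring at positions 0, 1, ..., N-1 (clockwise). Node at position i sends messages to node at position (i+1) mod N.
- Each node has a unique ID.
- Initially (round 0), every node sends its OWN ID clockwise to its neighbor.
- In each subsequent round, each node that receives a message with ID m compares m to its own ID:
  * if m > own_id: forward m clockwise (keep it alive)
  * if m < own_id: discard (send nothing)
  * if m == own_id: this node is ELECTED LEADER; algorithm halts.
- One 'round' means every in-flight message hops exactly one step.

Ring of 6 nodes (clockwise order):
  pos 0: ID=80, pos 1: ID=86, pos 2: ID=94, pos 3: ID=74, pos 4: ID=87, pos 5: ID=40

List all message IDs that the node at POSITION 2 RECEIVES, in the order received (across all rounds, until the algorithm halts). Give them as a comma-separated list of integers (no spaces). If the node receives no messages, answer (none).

Answer: 86,87,94

Derivation:
Round 1: pos1(id86) recv 80: drop; pos2(id94) recv 86: drop; pos3(id74) recv 94: fwd; pos4(id87) recv 74: drop; pos5(id40) recv 87: fwd; pos0(id80) recv 40: drop
Round 2: pos4(id87) recv 94: fwd; pos0(id80) recv 87: fwd
Round 3: pos5(id40) recv 94: fwd; pos1(id86) recv 87: fwd
Round 4: pos0(id80) recv 94: fwd; pos2(id94) recv 87: drop
Round 5: pos1(id86) recv 94: fwd
Round 6: pos2(id94) recv 94: ELECTED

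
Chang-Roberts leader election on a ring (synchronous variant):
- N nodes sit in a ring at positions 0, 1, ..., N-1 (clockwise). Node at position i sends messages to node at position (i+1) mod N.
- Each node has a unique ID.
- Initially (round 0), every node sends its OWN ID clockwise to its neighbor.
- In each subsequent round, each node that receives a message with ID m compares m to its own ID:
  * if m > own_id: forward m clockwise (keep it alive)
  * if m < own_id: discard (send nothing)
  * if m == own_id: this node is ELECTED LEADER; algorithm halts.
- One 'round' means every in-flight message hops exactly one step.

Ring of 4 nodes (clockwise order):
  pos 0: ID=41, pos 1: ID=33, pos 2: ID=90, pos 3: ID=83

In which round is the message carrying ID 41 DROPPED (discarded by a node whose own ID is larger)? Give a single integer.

Round 1: pos1(id33) recv 41: fwd; pos2(id90) recv 33: drop; pos3(id83) recv 90: fwd; pos0(id41) recv 83: fwd
Round 2: pos2(id90) recv 41: drop; pos0(id41) recv 90: fwd; pos1(id33) recv 83: fwd
Round 3: pos1(id33) recv 90: fwd; pos2(id90) recv 83: drop
Round 4: pos2(id90) recv 90: ELECTED
Message ID 41 originates at pos 0; dropped at pos 2 in round 2

Answer: 2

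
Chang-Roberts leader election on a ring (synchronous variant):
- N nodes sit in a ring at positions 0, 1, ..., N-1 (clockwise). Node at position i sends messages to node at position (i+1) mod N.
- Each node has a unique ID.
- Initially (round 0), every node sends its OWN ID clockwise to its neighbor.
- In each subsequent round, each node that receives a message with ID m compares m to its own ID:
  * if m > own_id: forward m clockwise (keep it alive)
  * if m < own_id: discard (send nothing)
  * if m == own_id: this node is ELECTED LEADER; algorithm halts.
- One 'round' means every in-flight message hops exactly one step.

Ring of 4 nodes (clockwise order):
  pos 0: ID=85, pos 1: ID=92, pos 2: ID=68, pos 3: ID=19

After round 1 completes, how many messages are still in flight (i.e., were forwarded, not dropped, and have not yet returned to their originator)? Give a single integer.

Answer: 2

Derivation:
Round 1: pos1(id92) recv 85: drop; pos2(id68) recv 92: fwd; pos3(id19) recv 68: fwd; pos0(id85) recv 19: drop
After round 1: 2 messages still in flight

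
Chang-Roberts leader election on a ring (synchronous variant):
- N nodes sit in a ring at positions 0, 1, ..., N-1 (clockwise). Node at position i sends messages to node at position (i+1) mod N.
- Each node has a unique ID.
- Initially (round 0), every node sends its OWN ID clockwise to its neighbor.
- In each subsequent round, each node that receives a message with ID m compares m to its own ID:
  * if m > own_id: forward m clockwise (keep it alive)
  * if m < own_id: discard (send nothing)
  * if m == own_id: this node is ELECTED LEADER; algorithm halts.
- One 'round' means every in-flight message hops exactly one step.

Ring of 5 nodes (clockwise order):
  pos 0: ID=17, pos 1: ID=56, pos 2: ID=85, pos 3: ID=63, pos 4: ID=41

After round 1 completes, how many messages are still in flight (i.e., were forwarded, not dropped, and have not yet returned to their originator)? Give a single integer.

Round 1: pos1(id56) recv 17: drop; pos2(id85) recv 56: drop; pos3(id63) recv 85: fwd; pos4(id41) recv 63: fwd; pos0(id17) recv 41: fwd
After round 1: 3 messages still in flight

Answer: 3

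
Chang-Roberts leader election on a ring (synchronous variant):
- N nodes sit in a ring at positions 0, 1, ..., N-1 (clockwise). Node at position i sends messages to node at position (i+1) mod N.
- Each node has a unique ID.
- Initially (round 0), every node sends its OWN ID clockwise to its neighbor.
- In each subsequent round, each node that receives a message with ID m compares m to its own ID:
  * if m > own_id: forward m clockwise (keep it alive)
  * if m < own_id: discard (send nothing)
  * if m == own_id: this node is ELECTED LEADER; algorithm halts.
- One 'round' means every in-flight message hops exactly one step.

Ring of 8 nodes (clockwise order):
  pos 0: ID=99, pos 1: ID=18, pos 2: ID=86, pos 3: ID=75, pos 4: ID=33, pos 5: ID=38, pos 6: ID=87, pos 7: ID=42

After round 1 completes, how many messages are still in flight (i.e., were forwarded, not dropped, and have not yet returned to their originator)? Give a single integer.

Round 1: pos1(id18) recv 99: fwd; pos2(id86) recv 18: drop; pos3(id75) recv 86: fwd; pos4(id33) recv 75: fwd; pos5(id38) recv 33: drop; pos6(id87) recv 38: drop; pos7(id42) recv 87: fwd; pos0(id99) recv 42: drop
After round 1: 4 messages still in flight

Answer: 4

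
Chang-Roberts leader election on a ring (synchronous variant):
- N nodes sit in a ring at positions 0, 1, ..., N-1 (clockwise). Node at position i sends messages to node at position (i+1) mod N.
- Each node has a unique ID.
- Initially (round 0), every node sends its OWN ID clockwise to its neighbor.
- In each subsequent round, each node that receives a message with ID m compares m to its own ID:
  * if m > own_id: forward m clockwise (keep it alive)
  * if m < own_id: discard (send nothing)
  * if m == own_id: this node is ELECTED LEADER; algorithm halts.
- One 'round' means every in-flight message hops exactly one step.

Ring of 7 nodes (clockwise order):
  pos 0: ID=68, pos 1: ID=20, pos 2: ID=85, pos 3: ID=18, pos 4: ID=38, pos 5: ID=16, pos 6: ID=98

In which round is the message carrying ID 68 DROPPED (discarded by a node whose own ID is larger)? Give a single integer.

Answer: 2

Derivation:
Round 1: pos1(id20) recv 68: fwd; pos2(id85) recv 20: drop; pos3(id18) recv 85: fwd; pos4(id38) recv 18: drop; pos5(id16) recv 38: fwd; pos6(id98) recv 16: drop; pos0(id68) recv 98: fwd
Round 2: pos2(id85) recv 68: drop; pos4(id38) recv 85: fwd; pos6(id98) recv 38: drop; pos1(id20) recv 98: fwd
Round 3: pos5(id16) recv 85: fwd; pos2(id85) recv 98: fwd
Round 4: pos6(id98) recv 85: drop; pos3(id18) recv 98: fwd
Round 5: pos4(id38) recv 98: fwd
Round 6: pos5(id16) recv 98: fwd
Round 7: pos6(id98) recv 98: ELECTED
Message ID 68 originates at pos 0; dropped at pos 2 in round 2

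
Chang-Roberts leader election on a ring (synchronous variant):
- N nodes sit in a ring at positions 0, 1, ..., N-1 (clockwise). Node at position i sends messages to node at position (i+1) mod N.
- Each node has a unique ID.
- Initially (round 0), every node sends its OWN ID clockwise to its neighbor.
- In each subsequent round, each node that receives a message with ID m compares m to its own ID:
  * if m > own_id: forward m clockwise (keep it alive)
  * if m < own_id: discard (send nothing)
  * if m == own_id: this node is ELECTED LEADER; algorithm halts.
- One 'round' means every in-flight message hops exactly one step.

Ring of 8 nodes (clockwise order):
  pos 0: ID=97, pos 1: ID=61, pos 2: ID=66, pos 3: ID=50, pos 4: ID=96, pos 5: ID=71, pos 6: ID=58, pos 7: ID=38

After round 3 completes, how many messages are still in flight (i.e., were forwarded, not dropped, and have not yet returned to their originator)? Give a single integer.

Round 1: pos1(id61) recv 97: fwd; pos2(id66) recv 61: drop; pos3(id50) recv 66: fwd; pos4(id96) recv 50: drop; pos5(id71) recv 96: fwd; pos6(id58) recv 71: fwd; pos7(id38) recv 58: fwd; pos0(id97) recv 38: drop
Round 2: pos2(id66) recv 97: fwd; pos4(id96) recv 66: drop; pos6(id58) recv 96: fwd; pos7(id38) recv 71: fwd; pos0(id97) recv 58: drop
Round 3: pos3(id50) recv 97: fwd; pos7(id38) recv 96: fwd; pos0(id97) recv 71: drop
After round 3: 2 messages still in flight

Answer: 2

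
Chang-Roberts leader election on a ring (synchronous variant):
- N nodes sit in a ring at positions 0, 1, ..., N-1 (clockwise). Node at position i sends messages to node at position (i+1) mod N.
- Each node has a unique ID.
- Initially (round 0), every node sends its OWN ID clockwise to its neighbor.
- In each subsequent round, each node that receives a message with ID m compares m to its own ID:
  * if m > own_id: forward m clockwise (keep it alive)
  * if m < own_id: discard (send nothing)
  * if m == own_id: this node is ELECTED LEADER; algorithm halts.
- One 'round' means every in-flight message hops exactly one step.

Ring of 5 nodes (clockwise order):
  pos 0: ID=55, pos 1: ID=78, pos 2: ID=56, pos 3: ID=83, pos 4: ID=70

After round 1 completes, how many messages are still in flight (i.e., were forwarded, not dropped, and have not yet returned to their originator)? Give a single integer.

Answer: 3

Derivation:
Round 1: pos1(id78) recv 55: drop; pos2(id56) recv 78: fwd; pos3(id83) recv 56: drop; pos4(id70) recv 83: fwd; pos0(id55) recv 70: fwd
After round 1: 3 messages still in flight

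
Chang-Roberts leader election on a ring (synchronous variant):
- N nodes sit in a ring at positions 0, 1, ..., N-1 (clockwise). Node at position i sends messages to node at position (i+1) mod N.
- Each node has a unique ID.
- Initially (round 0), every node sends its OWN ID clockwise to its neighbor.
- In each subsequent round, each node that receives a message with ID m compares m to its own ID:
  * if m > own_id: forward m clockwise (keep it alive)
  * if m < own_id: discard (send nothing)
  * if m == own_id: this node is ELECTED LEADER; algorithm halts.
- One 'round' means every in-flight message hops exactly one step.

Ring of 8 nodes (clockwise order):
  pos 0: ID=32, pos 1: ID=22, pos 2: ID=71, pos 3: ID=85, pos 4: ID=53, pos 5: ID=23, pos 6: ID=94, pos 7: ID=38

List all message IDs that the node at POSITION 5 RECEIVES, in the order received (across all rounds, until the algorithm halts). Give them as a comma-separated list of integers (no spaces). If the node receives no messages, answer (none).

Answer: 53,85,94

Derivation:
Round 1: pos1(id22) recv 32: fwd; pos2(id71) recv 22: drop; pos3(id85) recv 71: drop; pos4(id53) recv 85: fwd; pos5(id23) recv 53: fwd; pos6(id94) recv 23: drop; pos7(id38) recv 94: fwd; pos0(id32) recv 38: fwd
Round 2: pos2(id71) recv 32: drop; pos5(id23) recv 85: fwd; pos6(id94) recv 53: drop; pos0(id32) recv 94: fwd; pos1(id22) recv 38: fwd
Round 3: pos6(id94) recv 85: drop; pos1(id22) recv 94: fwd; pos2(id71) recv 38: drop
Round 4: pos2(id71) recv 94: fwd
Round 5: pos3(id85) recv 94: fwd
Round 6: pos4(id53) recv 94: fwd
Round 7: pos5(id23) recv 94: fwd
Round 8: pos6(id94) recv 94: ELECTED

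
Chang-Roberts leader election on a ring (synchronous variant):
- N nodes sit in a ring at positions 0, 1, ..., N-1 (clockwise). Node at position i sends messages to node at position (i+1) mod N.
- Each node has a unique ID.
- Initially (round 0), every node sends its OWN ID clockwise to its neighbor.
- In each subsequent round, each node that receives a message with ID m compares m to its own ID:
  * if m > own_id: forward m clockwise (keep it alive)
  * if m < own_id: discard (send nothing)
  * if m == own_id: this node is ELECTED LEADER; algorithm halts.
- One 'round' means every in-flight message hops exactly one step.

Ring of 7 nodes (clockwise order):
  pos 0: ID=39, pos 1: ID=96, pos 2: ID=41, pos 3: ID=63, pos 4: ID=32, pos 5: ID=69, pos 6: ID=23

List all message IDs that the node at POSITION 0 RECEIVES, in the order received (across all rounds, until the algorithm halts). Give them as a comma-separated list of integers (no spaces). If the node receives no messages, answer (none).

Answer: 23,69,96

Derivation:
Round 1: pos1(id96) recv 39: drop; pos2(id41) recv 96: fwd; pos3(id63) recv 41: drop; pos4(id32) recv 63: fwd; pos5(id69) recv 32: drop; pos6(id23) recv 69: fwd; pos0(id39) recv 23: drop
Round 2: pos3(id63) recv 96: fwd; pos5(id69) recv 63: drop; pos0(id39) recv 69: fwd
Round 3: pos4(id32) recv 96: fwd; pos1(id96) recv 69: drop
Round 4: pos5(id69) recv 96: fwd
Round 5: pos6(id23) recv 96: fwd
Round 6: pos0(id39) recv 96: fwd
Round 7: pos1(id96) recv 96: ELECTED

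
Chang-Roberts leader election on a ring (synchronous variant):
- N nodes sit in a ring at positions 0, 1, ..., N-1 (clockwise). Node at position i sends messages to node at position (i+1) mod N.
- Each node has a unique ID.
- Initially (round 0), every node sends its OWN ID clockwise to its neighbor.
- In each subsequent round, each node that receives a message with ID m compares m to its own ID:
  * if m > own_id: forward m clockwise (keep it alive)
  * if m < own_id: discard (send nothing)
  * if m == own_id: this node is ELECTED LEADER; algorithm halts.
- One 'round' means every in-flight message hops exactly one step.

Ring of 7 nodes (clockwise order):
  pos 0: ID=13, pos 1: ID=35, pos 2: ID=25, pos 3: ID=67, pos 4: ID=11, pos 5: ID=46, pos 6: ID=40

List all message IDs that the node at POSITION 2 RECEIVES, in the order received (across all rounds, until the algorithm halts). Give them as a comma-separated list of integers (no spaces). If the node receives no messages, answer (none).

Round 1: pos1(id35) recv 13: drop; pos2(id25) recv 35: fwd; pos3(id67) recv 25: drop; pos4(id11) recv 67: fwd; pos5(id46) recv 11: drop; pos6(id40) recv 46: fwd; pos0(id13) recv 40: fwd
Round 2: pos3(id67) recv 35: drop; pos5(id46) recv 67: fwd; pos0(id13) recv 46: fwd; pos1(id35) recv 40: fwd
Round 3: pos6(id40) recv 67: fwd; pos1(id35) recv 46: fwd; pos2(id25) recv 40: fwd
Round 4: pos0(id13) recv 67: fwd; pos2(id25) recv 46: fwd; pos3(id67) recv 40: drop
Round 5: pos1(id35) recv 67: fwd; pos3(id67) recv 46: drop
Round 6: pos2(id25) recv 67: fwd
Round 7: pos3(id67) recv 67: ELECTED

Answer: 35,40,46,67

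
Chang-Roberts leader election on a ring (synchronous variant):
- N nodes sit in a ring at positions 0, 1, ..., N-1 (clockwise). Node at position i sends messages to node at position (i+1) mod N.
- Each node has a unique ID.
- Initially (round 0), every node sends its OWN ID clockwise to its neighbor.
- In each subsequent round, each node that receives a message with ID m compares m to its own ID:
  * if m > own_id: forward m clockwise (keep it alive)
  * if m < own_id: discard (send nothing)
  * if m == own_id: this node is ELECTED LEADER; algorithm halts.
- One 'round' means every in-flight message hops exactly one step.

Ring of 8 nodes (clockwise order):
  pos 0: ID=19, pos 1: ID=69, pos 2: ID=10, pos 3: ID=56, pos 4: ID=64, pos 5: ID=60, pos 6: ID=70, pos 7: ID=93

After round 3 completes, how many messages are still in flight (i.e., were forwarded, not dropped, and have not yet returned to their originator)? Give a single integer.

Round 1: pos1(id69) recv 19: drop; pos2(id10) recv 69: fwd; pos3(id56) recv 10: drop; pos4(id64) recv 56: drop; pos5(id60) recv 64: fwd; pos6(id70) recv 60: drop; pos7(id93) recv 70: drop; pos0(id19) recv 93: fwd
Round 2: pos3(id56) recv 69: fwd; pos6(id70) recv 64: drop; pos1(id69) recv 93: fwd
Round 3: pos4(id64) recv 69: fwd; pos2(id10) recv 93: fwd
After round 3: 2 messages still in flight

Answer: 2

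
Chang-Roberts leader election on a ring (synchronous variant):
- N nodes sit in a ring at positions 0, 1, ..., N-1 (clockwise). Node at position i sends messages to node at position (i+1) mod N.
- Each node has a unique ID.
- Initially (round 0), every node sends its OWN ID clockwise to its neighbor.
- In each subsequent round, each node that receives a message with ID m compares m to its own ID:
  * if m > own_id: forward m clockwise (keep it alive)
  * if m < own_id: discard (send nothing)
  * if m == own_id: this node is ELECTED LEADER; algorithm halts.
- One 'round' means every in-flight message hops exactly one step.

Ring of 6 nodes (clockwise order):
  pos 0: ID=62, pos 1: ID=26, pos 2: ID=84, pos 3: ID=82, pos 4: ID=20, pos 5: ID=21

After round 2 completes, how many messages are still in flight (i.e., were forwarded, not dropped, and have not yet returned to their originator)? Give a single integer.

Answer: 2

Derivation:
Round 1: pos1(id26) recv 62: fwd; pos2(id84) recv 26: drop; pos3(id82) recv 84: fwd; pos4(id20) recv 82: fwd; pos5(id21) recv 20: drop; pos0(id62) recv 21: drop
Round 2: pos2(id84) recv 62: drop; pos4(id20) recv 84: fwd; pos5(id21) recv 82: fwd
After round 2: 2 messages still in flight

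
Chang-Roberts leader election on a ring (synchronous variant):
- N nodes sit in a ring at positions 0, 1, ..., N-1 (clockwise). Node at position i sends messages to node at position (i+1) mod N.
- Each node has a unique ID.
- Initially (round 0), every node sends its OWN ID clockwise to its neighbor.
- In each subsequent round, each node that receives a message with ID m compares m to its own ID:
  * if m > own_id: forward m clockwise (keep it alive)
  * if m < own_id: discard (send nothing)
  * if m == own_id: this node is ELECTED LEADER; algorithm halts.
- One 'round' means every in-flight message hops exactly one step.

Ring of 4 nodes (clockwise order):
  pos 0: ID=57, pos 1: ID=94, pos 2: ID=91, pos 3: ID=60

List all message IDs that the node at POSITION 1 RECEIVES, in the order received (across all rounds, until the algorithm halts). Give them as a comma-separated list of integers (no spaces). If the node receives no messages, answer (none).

Round 1: pos1(id94) recv 57: drop; pos2(id91) recv 94: fwd; pos3(id60) recv 91: fwd; pos0(id57) recv 60: fwd
Round 2: pos3(id60) recv 94: fwd; pos0(id57) recv 91: fwd; pos1(id94) recv 60: drop
Round 3: pos0(id57) recv 94: fwd; pos1(id94) recv 91: drop
Round 4: pos1(id94) recv 94: ELECTED

Answer: 57,60,91,94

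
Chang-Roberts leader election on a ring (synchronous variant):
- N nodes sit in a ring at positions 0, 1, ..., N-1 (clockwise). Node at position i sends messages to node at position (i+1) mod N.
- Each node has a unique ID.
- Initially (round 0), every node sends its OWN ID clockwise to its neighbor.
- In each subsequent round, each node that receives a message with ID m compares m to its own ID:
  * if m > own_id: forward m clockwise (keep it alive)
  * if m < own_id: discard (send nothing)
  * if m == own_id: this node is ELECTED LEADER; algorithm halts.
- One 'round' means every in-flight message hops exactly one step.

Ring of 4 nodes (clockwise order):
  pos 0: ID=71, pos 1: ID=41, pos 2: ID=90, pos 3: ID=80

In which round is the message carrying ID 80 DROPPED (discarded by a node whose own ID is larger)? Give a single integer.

Round 1: pos1(id41) recv 71: fwd; pos2(id90) recv 41: drop; pos3(id80) recv 90: fwd; pos0(id71) recv 80: fwd
Round 2: pos2(id90) recv 71: drop; pos0(id71) recv 90: fwd; pos1(id41) recv 80: fwd
Round 3: pos1(id41) recv 90: fwd; pos2(id90) recv 80: drop
Round 4: pos2(id90) recv 90: ELECTED
Message ID 80 originates at pos 3; dropped at pos 2 in round 3

Answer: 3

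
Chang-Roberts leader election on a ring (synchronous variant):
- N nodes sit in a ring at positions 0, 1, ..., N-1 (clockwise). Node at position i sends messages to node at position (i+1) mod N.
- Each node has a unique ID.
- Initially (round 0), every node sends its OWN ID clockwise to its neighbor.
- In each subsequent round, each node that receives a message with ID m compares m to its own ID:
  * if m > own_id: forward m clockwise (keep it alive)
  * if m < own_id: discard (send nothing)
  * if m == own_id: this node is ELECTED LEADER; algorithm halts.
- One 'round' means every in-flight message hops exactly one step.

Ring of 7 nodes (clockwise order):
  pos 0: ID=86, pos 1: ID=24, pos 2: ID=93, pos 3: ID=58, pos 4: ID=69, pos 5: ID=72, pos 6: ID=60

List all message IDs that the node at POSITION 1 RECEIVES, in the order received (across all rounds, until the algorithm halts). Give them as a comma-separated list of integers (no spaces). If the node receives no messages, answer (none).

Answer: 86,93

Derivation:
Round 1: pos1(id24) recv 86: fwd; pos2(id93) recv 24: drop; pos3(id58) recv 93: fwd; pos4(id69) recv 58: drop; pos5(id72) recv 69: drop; pos6(id60) recv 72: fwd; pos0(id86) recv 60: drop
Round 2: pos2(id93) recv 86: drop; pos4(id69) recv 93: fwd; pos0(id86) recv 72: drop
Round 3: pos5(id72) recv 93: fwd
Round 4: pos6(id60) recv 93: fwd
Round 5: pos0(id86) recv 93: fwd
Round 6: pos1(id24) recv 93: fwd
Round 7: pos2(id93) recv 93: ELECTED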